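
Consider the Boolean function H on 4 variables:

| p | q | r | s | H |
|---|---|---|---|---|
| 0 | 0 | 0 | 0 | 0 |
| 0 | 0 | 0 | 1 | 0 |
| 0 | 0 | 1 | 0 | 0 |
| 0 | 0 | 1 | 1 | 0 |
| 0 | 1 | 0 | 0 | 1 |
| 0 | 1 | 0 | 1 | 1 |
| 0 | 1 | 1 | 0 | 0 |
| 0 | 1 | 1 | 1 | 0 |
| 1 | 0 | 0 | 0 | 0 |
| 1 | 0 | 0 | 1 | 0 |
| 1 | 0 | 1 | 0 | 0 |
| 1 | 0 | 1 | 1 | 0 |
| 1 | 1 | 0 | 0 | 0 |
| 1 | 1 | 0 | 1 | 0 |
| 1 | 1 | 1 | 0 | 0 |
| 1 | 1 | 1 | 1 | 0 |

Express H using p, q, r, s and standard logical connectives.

H(p, q, r, s) = (((¬p ∧ q) ∧ ¬r) ∧ ¬s) ∨ (((¬p ∧ q) ∧ ¬r) ∧ s)

The 1-rows are (0,1,0,0), (0,1,0,1). Each contributes one minterm — ¬p·q·¬r·¬s; ¬p·q·¬r·s — and their disjunction is a sum-of-products form of H.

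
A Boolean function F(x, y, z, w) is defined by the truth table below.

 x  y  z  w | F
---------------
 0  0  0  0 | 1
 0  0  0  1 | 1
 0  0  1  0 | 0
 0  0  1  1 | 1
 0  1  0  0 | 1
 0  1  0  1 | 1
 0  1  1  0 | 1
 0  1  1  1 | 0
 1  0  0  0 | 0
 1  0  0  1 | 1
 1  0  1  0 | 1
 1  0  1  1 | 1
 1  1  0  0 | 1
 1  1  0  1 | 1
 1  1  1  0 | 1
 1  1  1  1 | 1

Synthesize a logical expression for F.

There are just 3 zero rows: (0,0,1,0), (0,1,1,1), (1,0,0,0). Their minterms are ¬x·¬y·z·¬w, ¬x·y·z·w, x·¬y·¬z·¬w; the OR of those covers precisely the 0-outputs, and negating it yields F.

F(x, y, z, w) = not (((((not x and not y) and z) and not w) or (((not x and y) and z) and w)) or (((x and not y) and not z) and not w))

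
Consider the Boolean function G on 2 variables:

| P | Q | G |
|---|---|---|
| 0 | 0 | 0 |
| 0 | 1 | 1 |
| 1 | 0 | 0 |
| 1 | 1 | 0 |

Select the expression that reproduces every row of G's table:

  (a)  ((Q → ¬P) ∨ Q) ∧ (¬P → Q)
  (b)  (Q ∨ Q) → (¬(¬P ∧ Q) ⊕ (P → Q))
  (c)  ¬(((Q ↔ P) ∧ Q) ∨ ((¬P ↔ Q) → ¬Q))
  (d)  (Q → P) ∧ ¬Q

c

(a): at (1,0) it gives 1, but G = 0 — eliminated.
(b): at (0,0) it gives 1, but G = 0 — eliminated.
(d): at (0,0) it gives 1, but G = 0 — eliminated.
(c) is the remaining candidate, and it agrees with G on all 4 inputs.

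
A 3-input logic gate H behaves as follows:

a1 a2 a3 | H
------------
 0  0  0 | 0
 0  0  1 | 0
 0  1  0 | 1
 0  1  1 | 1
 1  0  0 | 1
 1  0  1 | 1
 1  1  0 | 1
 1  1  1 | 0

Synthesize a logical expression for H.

H(a1, a2, a3) = ¬((((¬a1 ∧ ¬a2) ∧ ¬a3) ∨ ((¬a1 ∧ ¬a2) ∧ a3)) ∨ ((a1 ∧ a2) ∧ a3))

The 0-rows are (0,0,0), (0,0,1), (1,1,1). Take each as a conjunction (¬a1·¬a2·¬a3, ¬a1·¬a2·a3, a1·a2·a3), form their disjunction, and complement — that gives a formula that is 1 everywhere H is.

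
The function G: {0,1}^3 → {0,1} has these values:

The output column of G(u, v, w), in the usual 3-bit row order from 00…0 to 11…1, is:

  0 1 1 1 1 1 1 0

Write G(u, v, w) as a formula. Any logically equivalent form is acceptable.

G(u, v, w) = NOT (((NOT u AND NOT v) AND NOT w) OR ((u AND v) AND w))

The 0-rows are (0,0,0), (1,1,1). Take each as a conjunction (¬u·¬v·¬w, u·v·w), form their disjunction, and complement — that gives a formula that is 1 everywhere G is.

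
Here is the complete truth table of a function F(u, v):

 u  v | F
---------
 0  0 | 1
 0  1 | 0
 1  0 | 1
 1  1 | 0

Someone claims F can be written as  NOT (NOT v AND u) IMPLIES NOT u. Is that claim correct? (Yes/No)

No

Check the formula against F row by row:
  u=0, v=0: formula gives 1, F = 1 ✓
  u=0, v=1: formula gives 1, but F = 0 ✗
Since they disagree at (0,1), the expression is not a correct formula for F.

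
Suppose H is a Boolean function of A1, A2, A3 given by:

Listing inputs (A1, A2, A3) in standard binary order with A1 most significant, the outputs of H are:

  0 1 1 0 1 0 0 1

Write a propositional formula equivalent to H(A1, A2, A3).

The output is 1 exactly when an odd number of inputs are 1 — the 3-way XOR (parity).

H(A1, A2, A3) = (A1 xor A2) xor A3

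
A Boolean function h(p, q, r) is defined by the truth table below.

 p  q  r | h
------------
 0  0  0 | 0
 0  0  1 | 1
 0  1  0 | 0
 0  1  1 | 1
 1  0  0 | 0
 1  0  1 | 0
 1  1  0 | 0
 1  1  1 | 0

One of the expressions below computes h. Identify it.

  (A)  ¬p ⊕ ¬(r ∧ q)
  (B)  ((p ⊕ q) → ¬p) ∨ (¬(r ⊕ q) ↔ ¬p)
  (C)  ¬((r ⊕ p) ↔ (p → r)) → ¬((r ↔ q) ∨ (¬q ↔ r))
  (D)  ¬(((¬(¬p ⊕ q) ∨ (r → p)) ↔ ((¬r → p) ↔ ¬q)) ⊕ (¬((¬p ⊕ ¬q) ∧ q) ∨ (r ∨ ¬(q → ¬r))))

C

(A): at (0,0,1) it gives 0, but h = 1 — eliminated.
(B): at (0,0,0) it gives 1, but h = 0 — eliminated.
(D): at (0,0,1) it gives 0, but h = 1 — eliminated.
That leaves (C). Evaluating it on every row reproduces the table of h exactly.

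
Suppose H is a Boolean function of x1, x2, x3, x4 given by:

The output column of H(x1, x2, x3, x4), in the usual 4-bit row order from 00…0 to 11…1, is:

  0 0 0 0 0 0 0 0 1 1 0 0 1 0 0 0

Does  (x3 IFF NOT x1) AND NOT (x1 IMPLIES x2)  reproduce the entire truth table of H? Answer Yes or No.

Test each input against both H and the formula:
  x1=0, x2=0, x3=0, x4=0: formula gives 0, H = 0 ✓
  x1=0, x2=0, x3=0, x4=1: formula gives 0, H = 0 ✓
  x1=0, x2=0, x3=1, x4=0: formula gives 0, H = 0 ✓
  x1=0, x2=0, x3=1, x4=1: formula gives 0, H = 0 ✓
  …
  x1=1, x2=1, x3=0, x4=0: formula gives 0, but H = 1 ✗
Since they disagree at (1,1,0,0), the expression is not a correct formula for H.

No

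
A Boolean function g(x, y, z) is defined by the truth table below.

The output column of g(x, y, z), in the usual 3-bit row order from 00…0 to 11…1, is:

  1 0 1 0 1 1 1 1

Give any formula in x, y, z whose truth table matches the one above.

g is 0 on only 2 rows — (0,0,1), (0,1,1). Writing each as a minterm (¬x·¬y·z, ¬x·y·z) and OR-ing them characterizes exactly where g=0, so g is the negation of that disjunction.

g(x, y, z) = not (((not x and not y) and z) or ((not x and y) and z))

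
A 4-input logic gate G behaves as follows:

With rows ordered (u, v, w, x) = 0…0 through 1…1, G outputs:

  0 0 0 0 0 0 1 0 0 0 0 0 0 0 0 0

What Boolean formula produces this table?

G is 1 on exactly one input, (0,1,1,0), whose minterm is ¬u·v·w·¬x. So G is just that conjunction.

G(u, v, w, x) = ((u' · v) · w) · x'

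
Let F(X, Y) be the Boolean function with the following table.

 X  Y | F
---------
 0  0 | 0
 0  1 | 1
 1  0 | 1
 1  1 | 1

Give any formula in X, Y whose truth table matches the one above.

The output is 1 whenever at least one input is 1 — the OR of all inputs.

F(X, Y) = X + Y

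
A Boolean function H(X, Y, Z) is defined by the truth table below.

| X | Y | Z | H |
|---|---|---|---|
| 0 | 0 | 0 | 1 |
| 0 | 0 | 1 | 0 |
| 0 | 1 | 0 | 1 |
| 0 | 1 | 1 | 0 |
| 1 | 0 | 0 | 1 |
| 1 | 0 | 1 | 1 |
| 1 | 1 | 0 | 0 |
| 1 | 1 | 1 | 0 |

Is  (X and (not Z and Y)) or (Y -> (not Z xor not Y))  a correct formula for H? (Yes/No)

Evaluate (X and (not Z and Y)) or (Y -> (not Z xor not Y)) on each row and compare to H:
  X=0, Y=0, Z=0: formula gives 1, H = 1 ✓
  X=0, Y=0, Z=1: formula gives 1, but H = 0 ✗
Since they disagree at (0,0,1), the expression is not a correct formula for H.

No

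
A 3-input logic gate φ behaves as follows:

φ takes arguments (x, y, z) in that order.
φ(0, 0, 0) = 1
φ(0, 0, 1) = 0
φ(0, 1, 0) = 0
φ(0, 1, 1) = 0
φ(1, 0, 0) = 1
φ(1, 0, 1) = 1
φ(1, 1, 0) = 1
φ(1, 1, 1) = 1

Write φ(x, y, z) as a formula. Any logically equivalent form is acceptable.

The 0-rows are (0,0,1), (0,1,0), (0,1,1). Take each as a conjunction (¬x·¬y·z, ¬x·y·¬z, ¬x·y·z), form their disjunction, and complement — that gives a formula that is 1 everywhere φ is.

φ(x, y, z) = NOT ((((NOT x AND NOT y) AND z) OR ((NOT x AND y) AND NOT z)) OR ((NOT x AND y) AND z))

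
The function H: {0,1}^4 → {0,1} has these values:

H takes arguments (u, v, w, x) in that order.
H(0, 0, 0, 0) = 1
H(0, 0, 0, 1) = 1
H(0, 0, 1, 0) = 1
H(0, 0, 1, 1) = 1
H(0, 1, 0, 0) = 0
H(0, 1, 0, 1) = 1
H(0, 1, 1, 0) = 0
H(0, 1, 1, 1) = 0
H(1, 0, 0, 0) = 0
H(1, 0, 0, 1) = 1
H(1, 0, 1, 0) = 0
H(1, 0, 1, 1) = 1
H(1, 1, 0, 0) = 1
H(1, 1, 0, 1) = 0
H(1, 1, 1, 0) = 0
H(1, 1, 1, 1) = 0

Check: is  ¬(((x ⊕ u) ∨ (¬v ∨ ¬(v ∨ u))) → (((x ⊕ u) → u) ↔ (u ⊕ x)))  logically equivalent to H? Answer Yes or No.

No

Evaluate ¬(((x ⊕ u) ∨ (¬v ∨ ¬(v ∨ u))) → (((x ⊕ u) → u) ↔ (u ⊕ x))) on each row and compare to H:
  u=0, v=0, w=0, x=0: formula gives 1, H = 1 ✓
  u=0, v=0, w=0, x=1: formula gives 1, H = 1 ✓
  u=0, v=0, w=1, x=0: formula gives 1, H = 1 ✓
  u=0, v=0, w=1, x=1: formula gives 1, H = 1 ✓
  …
  u=0, v=1, w=1, x=1: formula gives 1, but H = 0 ✗
A single disagreement suffices: at (0,1,1,1) they differ, so the formula does not compute H.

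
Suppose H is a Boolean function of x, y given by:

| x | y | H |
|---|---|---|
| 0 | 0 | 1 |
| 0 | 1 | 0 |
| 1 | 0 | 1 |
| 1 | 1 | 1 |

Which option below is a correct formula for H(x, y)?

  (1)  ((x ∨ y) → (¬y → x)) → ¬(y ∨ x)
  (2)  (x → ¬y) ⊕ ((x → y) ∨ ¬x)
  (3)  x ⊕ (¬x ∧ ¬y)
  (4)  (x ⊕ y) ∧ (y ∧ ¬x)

(1): at (1,0) it gives 0, but H = 1 — eliminated.
(2): at (0,0) it gives 0, but H = 1 — eliminated.
(4): at (0,0) it gives 0, but H = 1 — eliminated.
(3) is the remaining candidate, and it agrees with H on all 4 inputs.

3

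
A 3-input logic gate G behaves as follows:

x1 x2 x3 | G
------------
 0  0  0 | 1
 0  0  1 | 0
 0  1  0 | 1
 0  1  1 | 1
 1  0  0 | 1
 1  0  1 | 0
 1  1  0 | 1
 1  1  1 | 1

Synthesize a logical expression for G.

G is 0 on only 2 rows — (0,0,1), (1,0,1). Writing each as a minterm (¬x1·¬x2·x3, x1·¬x2·x3) and OR-ing them characterizes exactly where G=0, so G is the negation of that disjunction.

G(x1, x2, x3) = NOT (((NOT x1 AND NOT x2) AND x3) OR ((x1 AND NOT x2) AND x3))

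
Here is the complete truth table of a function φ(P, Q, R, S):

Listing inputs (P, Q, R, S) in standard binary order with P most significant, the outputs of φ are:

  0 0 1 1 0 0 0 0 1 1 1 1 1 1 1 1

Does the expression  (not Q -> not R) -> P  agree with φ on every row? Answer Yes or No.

Evaluate (not Q -> not R) -> P on each row and compare to φ:
  P=0, Q=0, R=0, S=0: formula gives 0, φ = 0 ✓
  P=0, Q=0, R=0, S=1: formula gives 0, φ = 0 ✓
  P=0, Q=0, R=1, S=0: formula gives 1, φ = 1 ✓
  P=0, Q=0, R=1, S=1: formula gives 1, φ = 1 ✓
  …and likewise for the remaining 12 rows.
Every row agrees, so the formula is equivalent.

Yes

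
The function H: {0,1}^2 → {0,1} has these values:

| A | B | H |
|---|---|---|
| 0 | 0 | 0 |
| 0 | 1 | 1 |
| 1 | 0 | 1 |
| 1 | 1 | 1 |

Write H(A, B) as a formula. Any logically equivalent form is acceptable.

The output is 1 whenever at least one input is 1 — the OR of all inputs.

H(A, B) = A + B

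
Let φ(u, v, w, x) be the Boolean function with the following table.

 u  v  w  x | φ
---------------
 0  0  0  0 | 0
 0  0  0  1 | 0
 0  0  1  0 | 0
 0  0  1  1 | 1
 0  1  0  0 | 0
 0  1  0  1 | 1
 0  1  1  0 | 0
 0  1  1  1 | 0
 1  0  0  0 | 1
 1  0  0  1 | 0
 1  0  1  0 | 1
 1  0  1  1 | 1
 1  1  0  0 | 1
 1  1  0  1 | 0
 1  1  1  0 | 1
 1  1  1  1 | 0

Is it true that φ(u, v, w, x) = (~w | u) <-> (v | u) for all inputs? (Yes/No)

No

Check the formula against φ row by row:
  u=0, v=0, w=0, x=0: formula gives 0, φ = 0 ✓
  u=0, v=0, w=0, x=1: formula gives 0, φ = 0 ✓
  u=0, v=0, w=1, x=0: formula gives 1, but φ = 0 ✗
A single disagreement suffices: at (0,0,1,0) they differ, so the formula does not compute φ.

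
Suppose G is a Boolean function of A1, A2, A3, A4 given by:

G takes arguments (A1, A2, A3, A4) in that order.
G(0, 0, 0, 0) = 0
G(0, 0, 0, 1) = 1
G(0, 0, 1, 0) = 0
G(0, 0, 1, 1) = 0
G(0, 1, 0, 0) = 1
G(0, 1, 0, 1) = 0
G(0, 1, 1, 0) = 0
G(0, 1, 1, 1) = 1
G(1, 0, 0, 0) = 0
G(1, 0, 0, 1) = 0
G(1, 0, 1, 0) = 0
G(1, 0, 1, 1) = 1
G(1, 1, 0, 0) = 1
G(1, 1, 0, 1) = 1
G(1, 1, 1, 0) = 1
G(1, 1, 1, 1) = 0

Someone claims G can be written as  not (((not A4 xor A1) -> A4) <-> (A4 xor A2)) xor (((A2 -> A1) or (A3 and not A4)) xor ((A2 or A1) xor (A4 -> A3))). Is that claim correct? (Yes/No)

Evaluate not (((not A4 xor A1) -> A4) <-> (A4 xor A2)) xor (((A2 -> A1) or (A3 and not A4)) xor ((A2 or A1) xor (A4 -> A3))) on each row and compare to G:
  A1=0, A2=0, A3=0, A4=0: formula gives 0, G = 0 ✓
  A1=0, A2=0, A3=0, A4=1: formula gives 1, G = 1 ✓
  A1=0, A2=0, A3=1, A4=0: formula gives 0, G = 0 ✓
  A1=0, A2=0, A3=1, A4=1: formula gives 0, G = 0 ✓
  …and likewise for the remaining 12 rows.
All 16 rows match — the expression computes G exactly.

Yes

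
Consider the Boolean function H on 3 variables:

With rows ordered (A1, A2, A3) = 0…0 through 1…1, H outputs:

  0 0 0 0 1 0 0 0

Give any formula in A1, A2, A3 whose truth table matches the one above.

H is 1 on exactly one input, (1,0,0), whose minterm is A1·¬A2·¬A3. So H is just that conjunction.

H(A1, A2, A3) = (A1 ∧ ¬A2) ∧ ¬A3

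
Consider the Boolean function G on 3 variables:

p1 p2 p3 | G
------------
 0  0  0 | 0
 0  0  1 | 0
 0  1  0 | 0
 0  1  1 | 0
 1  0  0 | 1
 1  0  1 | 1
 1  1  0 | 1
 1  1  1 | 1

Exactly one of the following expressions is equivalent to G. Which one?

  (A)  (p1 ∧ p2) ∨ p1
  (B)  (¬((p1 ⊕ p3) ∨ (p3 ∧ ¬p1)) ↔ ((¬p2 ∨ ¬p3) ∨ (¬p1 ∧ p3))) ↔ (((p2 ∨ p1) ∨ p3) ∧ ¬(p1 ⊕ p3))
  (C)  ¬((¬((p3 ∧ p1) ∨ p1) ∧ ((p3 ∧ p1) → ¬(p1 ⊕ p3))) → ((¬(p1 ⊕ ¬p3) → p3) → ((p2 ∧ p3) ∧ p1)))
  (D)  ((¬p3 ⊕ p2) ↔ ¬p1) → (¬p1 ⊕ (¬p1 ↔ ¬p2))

(B) disagrees with G on (0,0,1) (formula → 1, table → 0); rule it out.
(C) disagrees with G on (0,0,0) (formula → 1, table → 0); rule it out.
(D) disagrees with G on (0,0,1) (formula → 1, table → 0); rule it out.
That leaves (A). Evaluating it on every row reproduces the table of G exactly.

A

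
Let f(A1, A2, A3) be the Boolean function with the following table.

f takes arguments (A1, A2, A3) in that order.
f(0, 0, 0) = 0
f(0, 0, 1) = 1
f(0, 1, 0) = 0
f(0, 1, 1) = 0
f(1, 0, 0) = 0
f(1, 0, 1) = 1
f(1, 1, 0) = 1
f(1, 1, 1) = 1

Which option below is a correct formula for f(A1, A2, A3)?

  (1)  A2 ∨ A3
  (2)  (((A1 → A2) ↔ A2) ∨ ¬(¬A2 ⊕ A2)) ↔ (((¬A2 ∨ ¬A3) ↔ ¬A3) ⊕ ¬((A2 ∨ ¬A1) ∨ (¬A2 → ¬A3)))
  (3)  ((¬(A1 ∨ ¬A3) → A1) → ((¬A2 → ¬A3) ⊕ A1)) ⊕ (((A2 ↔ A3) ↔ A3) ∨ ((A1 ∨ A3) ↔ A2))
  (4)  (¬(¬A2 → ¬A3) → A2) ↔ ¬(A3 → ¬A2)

(1): at (0,1,0) it gives 1, but f = 0 — eliminated.
(2): at (0,1,0) it gives 1, but f = 0 — eliminated.
(4): at (0,1,1) it gives 1, but f = 0 — eliminated.
Only (3) survives; checking it on all 8 rows confirms it matches f.

3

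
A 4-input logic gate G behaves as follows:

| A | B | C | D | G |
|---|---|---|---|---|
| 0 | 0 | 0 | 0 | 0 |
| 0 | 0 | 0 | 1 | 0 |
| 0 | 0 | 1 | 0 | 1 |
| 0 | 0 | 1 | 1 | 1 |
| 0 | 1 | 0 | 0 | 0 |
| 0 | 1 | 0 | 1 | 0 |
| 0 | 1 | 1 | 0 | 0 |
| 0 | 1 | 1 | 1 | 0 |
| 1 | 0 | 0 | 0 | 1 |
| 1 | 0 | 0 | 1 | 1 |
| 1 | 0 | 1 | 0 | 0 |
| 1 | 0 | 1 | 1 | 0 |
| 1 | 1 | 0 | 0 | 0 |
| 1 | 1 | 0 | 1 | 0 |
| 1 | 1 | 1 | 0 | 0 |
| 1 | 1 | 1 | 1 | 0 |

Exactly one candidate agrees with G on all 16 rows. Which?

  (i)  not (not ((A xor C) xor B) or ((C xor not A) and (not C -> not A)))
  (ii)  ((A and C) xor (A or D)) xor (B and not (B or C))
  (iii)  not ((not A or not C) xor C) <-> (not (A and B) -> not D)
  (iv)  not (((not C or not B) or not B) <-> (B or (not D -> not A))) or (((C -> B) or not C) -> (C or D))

i

(ii): at (0,0,0,1) it gives 1, but G = 0 — eliminated.
(iii): at (0,0,0,1) it gives 1, but G = 0 — eliminated.
(iv): at (0,0,0,1) it gives 1, but G = 0 — eliminated.
(i) is the remaining candidate, and it agrees with G on all 16 inputs.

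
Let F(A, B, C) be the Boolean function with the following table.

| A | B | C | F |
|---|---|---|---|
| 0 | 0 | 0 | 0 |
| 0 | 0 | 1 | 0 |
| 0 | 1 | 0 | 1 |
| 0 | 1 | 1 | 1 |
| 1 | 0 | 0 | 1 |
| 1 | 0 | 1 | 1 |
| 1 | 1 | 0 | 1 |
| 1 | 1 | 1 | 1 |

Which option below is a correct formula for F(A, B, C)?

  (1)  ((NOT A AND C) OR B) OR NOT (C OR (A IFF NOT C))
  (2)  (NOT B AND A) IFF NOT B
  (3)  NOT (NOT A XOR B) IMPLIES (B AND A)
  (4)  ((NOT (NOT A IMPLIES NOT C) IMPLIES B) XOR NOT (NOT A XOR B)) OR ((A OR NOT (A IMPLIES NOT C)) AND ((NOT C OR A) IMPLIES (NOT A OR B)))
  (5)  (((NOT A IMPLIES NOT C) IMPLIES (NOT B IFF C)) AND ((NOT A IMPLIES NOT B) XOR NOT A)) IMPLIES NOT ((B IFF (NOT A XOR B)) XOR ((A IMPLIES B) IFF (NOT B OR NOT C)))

2

(1): at (0,0,0) it gives 1, but F = 0 — eliminated.
(3): at (0,0,0) it gives 1, but F = 0 — eliminated.
(4): at (0,0,0) it gives 1, but F = 0 — eliminated.
(5): at (0,0,0) it gives 1, but F = 0 — eliminated.
Only (2) survives; checking it on all 8 rows confirms it matches F.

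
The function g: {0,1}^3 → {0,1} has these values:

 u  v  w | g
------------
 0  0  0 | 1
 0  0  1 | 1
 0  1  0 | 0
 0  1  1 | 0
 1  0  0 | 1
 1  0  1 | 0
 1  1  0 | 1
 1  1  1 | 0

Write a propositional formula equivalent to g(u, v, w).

g(u, v, w) = ((((¬u ∧ ¬v) ∧ ¬w) ∨ ((¬u ∧ ¬v) ∧ w)) ∨ ((u ∧ ¬v) ∧ ¬w)) ∨ ((u ∧ v) ∧ ¬w)

Collect the rows where g=1 — (0,0,0), (0,0,1), (1,0,0), (1,1,0) — and write one minterm per row: ¬u·¬v·¬w, ¬u·¬v·w, u·¬v·¬w, u·v·¬w. Their union (logical OR) reproduces the table exactly.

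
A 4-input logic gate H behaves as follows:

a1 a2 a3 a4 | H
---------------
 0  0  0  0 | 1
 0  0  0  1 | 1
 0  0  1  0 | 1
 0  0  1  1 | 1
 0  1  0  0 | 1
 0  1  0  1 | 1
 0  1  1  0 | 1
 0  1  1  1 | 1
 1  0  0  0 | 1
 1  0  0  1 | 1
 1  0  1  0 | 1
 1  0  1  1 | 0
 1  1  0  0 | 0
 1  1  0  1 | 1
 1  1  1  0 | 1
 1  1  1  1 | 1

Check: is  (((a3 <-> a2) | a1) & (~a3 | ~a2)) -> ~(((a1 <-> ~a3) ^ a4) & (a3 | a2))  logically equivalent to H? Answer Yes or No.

Yes

Check the formula against H row by row:
  a1=0, a2=0, a3=0, a4=0: formula gives 1, H = 1 ✓
  a1=0, a2=0, a3=0, a4=1: formula gives 1, H = 1 ✓
  a1=0, a2=0, a3=1, a4=0: formula gives 1, H = 1 ✓
  a1=0, a2=0, a3=1, a4=1: formula gives 1, H = 1 ✓
  …and likewise for the remaining 12 rows.
All 16 rows match — the expression computes H exactly.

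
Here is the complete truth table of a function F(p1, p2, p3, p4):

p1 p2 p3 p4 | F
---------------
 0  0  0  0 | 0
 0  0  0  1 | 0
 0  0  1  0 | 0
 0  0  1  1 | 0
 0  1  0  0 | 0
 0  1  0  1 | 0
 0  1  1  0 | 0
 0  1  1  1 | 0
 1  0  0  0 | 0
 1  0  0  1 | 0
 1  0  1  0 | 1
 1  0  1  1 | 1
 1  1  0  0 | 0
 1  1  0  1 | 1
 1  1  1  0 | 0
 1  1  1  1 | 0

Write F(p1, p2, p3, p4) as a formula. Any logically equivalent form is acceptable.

F(p1, p2, p3, p4) = ((((p1 & ~p2) & p3) & ~p4) | (((p1 & ~p2) & p3) & p4)) | (((p1 & p2) & ~p3) & p4)

F=1 on 3 inputs: (1,0,1,0), (1,0,1,1), (1,1,0,1). Reading each as a conjunction of literals (p1·¬p2·p3·¬p4, p1·¬p2·p3·p4, p1·p2·¬p3·p4) and taking the OR gives the canonical DNF.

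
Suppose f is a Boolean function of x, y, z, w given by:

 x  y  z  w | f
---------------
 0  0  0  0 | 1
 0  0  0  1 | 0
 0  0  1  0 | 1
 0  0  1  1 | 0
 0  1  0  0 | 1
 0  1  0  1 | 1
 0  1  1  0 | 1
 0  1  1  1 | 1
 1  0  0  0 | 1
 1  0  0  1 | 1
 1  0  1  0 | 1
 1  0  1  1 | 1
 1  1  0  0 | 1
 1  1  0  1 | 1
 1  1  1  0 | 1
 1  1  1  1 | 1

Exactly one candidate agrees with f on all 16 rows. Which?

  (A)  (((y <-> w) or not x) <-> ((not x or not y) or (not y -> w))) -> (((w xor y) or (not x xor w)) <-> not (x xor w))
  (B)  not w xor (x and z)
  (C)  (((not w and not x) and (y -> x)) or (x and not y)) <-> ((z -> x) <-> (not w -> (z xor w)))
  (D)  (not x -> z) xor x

A

(B) disagrees with f on (0,1,0,1) (formula → 0, table → 1); rule it out.
(C) disagrees with f on (0,0,0,0) (formula → 0, table → 1); rule it out.
(D) disagrees with f on (0,0,0,0) (formula → 0, table → 1); rule it out.
Only (A) survives; checking it on all 16 rows confirms it matches f.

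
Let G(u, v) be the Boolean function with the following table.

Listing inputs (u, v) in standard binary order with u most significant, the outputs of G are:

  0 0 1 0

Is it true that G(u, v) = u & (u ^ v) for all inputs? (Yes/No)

Yes

Evaluate u & (u ^ v) on each row and compare to G:
  u=0, v=0: formula gives 0, G = 0 ✓
  u=0, v=1: formula gives 0, G = 0 ✓
  u=1, v=0: formula gives 1, G = 1 ✓
  u=1, v=1: formula gives 0, G = 0 ✓
No disagreement on any input; they are logically equivalent.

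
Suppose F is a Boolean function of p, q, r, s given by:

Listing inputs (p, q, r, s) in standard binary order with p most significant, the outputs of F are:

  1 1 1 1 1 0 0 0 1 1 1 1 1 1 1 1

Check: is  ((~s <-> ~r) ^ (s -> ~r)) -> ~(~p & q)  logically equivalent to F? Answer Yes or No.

Yes

Test each input against both F and the formula:
  p=0, q=0, r=0, s=0: formula gives 1, F = 1 ✓
  p=0, q=0, r=0, s=1: formula gives 1, F = 1 ✓
  p=0, q=0, r=1, s=0: formula gives 1, F = 1 ✓
  p=0, q=0, r=1, s=1: formula gives 1, F = 1 ✓
  …and likewise for the remaining 12 rows.
All 16 rows match — the expression computes F exactly.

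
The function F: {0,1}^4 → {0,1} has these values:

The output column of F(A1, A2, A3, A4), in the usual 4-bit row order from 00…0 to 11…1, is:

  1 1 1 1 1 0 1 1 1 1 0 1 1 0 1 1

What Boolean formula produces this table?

F(A1, A2, A3, A4) = NOT (((((NOT A1 AND A2) AND NOT A3) AND A4) OR (((A1 AND NOT A2) AND A3) AND NOT A4)) OR (((A1 AND A2) AND NOT A3) AND A4))

There are just 3 zero rows: (0,1,0,1), (1,0,1,0), (1,1,0,1). Their minterms are ¬A1·A2·¬A3·A4, A1·¬A2·A3·¬A4, A1·A2·¬A3·A4; the OR of those covers precisely the 0-outputs, and negating it yields F.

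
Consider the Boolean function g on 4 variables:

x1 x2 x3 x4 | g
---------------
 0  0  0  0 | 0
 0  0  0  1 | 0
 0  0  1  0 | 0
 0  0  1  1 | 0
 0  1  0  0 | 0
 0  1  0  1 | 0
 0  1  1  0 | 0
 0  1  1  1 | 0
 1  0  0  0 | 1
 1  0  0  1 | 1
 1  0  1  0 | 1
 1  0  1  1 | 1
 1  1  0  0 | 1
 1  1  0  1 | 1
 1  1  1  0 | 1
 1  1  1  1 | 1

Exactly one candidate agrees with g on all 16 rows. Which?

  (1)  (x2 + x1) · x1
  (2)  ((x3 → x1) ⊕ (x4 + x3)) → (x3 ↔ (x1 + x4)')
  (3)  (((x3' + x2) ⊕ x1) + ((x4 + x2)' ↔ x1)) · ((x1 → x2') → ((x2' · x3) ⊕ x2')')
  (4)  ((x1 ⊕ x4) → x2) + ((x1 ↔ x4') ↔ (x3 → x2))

1

(2) disagrees with g on (0,0,0,1) (formula → 1, table → 0); rule it out.
(3) disagrees with g on (0,0,1,1) (formula → 1, table → 0); rule it out.
(4) disagrees with g on (0,0,0,0) (formula → 1, table → 0); rule it out.
(1) is the remaining candidate, and it agrees with g on all 16 inputs.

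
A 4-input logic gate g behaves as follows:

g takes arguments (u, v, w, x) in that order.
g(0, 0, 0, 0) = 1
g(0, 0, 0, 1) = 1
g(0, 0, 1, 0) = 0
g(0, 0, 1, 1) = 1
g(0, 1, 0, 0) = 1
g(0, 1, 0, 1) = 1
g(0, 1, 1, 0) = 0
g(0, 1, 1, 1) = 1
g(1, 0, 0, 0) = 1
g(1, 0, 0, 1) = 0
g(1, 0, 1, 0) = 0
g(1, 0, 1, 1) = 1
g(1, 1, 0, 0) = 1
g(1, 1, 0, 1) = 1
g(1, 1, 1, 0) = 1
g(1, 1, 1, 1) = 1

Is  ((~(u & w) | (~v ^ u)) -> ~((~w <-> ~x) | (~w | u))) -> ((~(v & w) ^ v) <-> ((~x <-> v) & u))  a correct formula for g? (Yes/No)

Evaluate ((~(u & w) | (~v ^ u)) -> ~((~w <-> ~x) | (~w | u))) -> ((~(v & w) ^ v) <-> ((~x <-> v) & u)) on each row and compare to g:
  u=0, v=0, w=0, x=0: formula gives 1, g = 1 ✓
  u=0, v=0, w=0, x=1: formula gives 1, g = 1 ✓
  u=0, v=0, w=1, x=0: formula gives 0, g = 0 ✓
  u=0, v=0, w=1, x=1: formula gives 1, g = 1 ✓
  …
  u=1, v=0, w=0, x=1: formula gives 1, but g = 0 ✗
A single disagreement suffices: at (1,0,0,1) they differ, so the formula does not compute g.

No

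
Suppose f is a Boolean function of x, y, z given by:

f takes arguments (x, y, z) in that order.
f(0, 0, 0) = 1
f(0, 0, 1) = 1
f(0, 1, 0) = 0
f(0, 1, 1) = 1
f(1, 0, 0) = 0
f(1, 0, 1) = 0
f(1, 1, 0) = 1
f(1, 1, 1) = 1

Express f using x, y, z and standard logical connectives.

The 0-rows are (0,1,0), (1,0,0), (1,0,1). Take each as a conjunction (¬x·y·¬z, x·¬y·¬z, x·¬y·z), form their disjunction, and complement — that gives a formula that is 1 everywhere f is.

f(x, y, z) = not ((((not x and y) and not z) or ((x and not y) and not z)) or ((x and not y) and z))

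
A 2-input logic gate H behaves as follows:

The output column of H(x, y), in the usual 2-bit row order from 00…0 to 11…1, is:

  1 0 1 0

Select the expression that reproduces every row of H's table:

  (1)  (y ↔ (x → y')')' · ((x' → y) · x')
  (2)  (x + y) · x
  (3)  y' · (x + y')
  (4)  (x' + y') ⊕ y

(1) disagrees with H on (0,0) (formula → 0, table → 1); rule it out.
(2) disagrees with H on (0,0) (formula → 0, table → 1); rule it out.
(4) disagrees with H on (1,1) (formula → 1, table → 0); rule it out.
That leaves (3). Evaluating it on every row reproduces the table of H exactly.

3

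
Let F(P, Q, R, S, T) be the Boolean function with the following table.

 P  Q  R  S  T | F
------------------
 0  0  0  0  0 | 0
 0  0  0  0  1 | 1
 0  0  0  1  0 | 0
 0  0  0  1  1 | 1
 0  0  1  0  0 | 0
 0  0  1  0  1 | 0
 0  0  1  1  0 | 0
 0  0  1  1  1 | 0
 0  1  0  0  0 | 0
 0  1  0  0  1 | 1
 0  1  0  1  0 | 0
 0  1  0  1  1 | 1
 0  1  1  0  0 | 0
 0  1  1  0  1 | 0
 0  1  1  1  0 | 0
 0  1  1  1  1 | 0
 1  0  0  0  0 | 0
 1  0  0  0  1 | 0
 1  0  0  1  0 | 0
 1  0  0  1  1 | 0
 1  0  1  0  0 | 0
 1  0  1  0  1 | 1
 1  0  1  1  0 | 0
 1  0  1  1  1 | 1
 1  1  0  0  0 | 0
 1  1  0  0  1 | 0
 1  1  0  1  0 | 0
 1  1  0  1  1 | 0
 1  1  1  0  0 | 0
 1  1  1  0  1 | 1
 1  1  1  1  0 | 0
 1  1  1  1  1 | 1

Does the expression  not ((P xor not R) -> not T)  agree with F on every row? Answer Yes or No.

Check the formula against F row by row:
  P=0, Q=0, R=0, S=0, T=0: formula gives 0, F = 0 ✓
  P=0, Q=0, R=0, S=0, T=1: formula gives 1, F = 1 ✓
  P=0, Q=0, R=0, S=1, T=0: formula gives 0, F = 0 ✓
  P=0, Q=0, R=0, S=1, T=1: formula gives 1, F = 1 ✓
  … (the remaining 28 rows also agree.)
No disagreement on any input; they are logically equivalent.

Yes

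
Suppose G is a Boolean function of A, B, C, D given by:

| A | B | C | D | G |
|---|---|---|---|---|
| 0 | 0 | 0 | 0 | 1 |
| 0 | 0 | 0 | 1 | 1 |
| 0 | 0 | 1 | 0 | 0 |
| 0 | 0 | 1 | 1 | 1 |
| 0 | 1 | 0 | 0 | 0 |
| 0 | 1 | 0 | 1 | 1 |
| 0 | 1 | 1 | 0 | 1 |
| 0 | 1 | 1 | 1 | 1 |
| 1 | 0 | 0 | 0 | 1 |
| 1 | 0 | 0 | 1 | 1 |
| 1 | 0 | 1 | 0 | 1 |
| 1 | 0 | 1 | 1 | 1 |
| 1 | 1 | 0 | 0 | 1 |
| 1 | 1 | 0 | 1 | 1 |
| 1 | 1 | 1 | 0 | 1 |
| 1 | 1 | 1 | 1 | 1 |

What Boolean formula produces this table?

G(A, B, C, D) = not ((((not A and not B) and C) and not D) or (((not A and B) and not C) and not D))

There are just 2 zero rows: (0,0,1,0), (0,1,0,0). Their minterms are ¬A·¬B·C·¬D, ¬A·B·¬C·¬D; the OR of those covers precisely the 0-outputs, and negating it yields G.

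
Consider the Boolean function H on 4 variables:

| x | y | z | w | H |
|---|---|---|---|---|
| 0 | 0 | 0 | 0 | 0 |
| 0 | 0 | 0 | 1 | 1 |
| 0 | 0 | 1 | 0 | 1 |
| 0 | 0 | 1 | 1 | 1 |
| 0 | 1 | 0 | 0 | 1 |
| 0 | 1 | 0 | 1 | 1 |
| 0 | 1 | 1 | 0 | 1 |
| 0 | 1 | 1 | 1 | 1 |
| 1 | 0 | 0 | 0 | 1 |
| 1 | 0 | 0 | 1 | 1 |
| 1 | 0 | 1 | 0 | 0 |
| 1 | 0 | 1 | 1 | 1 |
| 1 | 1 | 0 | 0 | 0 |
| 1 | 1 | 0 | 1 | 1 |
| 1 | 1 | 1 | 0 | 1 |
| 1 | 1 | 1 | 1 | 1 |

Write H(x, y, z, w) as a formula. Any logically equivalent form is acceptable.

There are just 3 zero rows: (0,0,0,0), (1,0,1,0), (1,1,0,0). Their minterms are ¬x·¬y·¬z·¬w, x·¬y·z·¬w, x·y·¬z·¬w; the OR of those covers precisely the 0-outputs, and negating it yields H.

H(x, y, z, w) = ~(((((~x & ~y) & ~z) & ~w) | (((x & ~y) & z) & ~w)) | (((x & y) & ~z) & ~w))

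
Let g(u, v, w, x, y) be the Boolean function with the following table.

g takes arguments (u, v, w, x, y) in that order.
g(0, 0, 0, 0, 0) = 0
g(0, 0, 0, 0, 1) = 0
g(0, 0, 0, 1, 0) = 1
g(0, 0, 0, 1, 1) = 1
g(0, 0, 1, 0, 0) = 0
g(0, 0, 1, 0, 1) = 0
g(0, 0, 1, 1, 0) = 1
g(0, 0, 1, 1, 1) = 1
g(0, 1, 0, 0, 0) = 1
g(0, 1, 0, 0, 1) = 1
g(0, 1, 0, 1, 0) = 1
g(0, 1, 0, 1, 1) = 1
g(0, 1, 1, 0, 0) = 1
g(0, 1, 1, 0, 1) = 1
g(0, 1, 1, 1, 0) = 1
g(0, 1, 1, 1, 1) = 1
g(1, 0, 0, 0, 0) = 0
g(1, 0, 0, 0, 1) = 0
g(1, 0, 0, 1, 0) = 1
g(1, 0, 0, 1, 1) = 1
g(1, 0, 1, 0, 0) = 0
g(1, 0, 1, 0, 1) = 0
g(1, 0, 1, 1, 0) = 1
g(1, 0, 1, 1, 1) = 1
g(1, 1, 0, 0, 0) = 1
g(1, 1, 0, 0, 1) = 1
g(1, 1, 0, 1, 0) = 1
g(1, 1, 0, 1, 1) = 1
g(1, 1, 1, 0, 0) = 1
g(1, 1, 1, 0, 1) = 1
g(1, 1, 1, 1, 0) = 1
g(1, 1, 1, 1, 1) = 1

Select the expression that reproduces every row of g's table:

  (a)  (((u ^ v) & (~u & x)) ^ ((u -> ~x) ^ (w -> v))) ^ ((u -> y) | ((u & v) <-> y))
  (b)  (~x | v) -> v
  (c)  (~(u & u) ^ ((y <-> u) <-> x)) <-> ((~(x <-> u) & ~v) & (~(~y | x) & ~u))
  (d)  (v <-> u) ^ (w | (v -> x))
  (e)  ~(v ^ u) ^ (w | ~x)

(a) disagrees with g on (0,0,0,0,0) (formula → 1, table → 0); rule it out.
(c) disagrees with g on (0,0,0,0,1) (formula → 1, table → 0); rule it out.
(d) disagrees with g on (0,0,0,1,0) (formula → 0, table → 1); rule it out.
(e) disagrees with g on (0,0,1,1,0) (formula → 0, table → 1); rule it out.
Only (b) survives; checking it on all 32 rows confirms it matches g.

b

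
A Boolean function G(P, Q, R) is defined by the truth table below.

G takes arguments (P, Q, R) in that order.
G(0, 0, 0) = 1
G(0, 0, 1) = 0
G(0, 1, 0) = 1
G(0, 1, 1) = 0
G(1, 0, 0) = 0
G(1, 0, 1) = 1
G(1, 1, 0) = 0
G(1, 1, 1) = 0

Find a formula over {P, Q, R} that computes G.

G(P, Q, R) = (((NOT P AND NOT Q) AND NOT R) OR ((NOT P AND Q) AND NOT R)) OR ((P AND NOT Q) AND R)

G=1 on 3 inputs: (0,0,0), (0,1,0), (1,0,1). Reading each as a conjunction of literals (¬P·¬Q·¬R, ¬P·Q·¬R, P·¬Q·R) and taking the OR gives the canonical DNF.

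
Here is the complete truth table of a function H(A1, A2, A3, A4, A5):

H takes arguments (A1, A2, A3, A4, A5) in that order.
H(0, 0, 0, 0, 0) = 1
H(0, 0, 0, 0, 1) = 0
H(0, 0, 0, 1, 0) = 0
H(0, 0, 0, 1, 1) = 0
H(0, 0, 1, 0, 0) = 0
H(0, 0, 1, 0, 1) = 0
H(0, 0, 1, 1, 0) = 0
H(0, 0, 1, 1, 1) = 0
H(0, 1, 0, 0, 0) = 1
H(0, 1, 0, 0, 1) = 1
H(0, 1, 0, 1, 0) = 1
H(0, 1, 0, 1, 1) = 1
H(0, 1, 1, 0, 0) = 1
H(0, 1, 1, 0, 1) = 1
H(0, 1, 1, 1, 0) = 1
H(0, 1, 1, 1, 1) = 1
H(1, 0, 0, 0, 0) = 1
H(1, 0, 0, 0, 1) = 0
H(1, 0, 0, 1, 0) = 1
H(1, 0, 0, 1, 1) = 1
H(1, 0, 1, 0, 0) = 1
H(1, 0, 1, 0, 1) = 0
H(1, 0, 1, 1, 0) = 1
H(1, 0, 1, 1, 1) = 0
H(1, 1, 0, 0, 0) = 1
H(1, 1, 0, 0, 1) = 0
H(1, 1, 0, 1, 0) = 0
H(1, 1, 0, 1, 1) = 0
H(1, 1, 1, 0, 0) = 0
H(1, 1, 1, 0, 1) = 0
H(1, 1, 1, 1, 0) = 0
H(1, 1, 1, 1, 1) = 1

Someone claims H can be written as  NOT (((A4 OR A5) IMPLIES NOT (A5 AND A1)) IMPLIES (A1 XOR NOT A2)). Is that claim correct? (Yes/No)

No

Test each input against both H and the formula:
  A1=0, A2=0, A3=0, A4=0, A5=0: formula gives 0, but H = 1 ✗
Row (0,0,0,0,0) is a counterexample, so the formula is not equivalent to H.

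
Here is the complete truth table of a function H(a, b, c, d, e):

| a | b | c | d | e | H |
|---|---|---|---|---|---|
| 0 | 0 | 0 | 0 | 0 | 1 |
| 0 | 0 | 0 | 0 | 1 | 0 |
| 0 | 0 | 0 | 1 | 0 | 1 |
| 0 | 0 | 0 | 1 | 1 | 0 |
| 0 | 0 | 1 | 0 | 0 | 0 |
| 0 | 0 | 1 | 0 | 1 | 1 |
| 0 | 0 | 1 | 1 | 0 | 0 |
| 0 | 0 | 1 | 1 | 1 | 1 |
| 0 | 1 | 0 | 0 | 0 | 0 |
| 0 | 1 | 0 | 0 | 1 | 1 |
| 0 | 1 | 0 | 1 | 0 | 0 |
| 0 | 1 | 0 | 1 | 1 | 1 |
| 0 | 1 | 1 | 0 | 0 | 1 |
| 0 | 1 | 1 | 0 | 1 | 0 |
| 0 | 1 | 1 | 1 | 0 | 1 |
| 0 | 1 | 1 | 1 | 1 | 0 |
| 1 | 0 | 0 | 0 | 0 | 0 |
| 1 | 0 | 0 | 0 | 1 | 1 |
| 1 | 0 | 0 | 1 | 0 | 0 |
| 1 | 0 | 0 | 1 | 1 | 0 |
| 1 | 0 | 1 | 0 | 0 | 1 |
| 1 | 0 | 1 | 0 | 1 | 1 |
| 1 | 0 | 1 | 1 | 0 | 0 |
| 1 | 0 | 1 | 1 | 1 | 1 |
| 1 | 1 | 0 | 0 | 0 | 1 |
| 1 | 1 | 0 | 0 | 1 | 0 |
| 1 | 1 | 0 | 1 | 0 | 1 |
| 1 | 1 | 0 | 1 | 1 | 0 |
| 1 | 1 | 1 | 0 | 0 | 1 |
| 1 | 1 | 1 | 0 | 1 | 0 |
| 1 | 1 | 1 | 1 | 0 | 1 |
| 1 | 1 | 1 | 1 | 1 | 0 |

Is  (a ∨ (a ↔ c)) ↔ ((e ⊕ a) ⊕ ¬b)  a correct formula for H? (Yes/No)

Check the formula against H row by row:
  a=0, b=0, c=0, d=0, e=0: formula gives 1, H = 1 ✓
  a=0, b=0, c=0, d=0, e=1: formula gives 0, H = 0 ✓
  a=0, b=0, c=0, d=1, e=0: formula gives 1, H = 1 ✓
  a=0, b=0, c=0, d=1, e=1: formula gives 0, H = 0 ✓
  …
  a=1, b=0, c=0, d=1, e=1: formula gives 1, but H = 0 ✗
Row (1,0,0,1,1) is a counterexample, so the formula is not equivalent to H.

No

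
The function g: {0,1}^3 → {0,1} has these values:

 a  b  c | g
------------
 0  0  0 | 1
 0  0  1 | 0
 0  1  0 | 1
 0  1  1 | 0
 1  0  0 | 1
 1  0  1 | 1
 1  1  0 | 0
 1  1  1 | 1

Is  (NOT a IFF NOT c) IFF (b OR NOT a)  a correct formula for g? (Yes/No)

Check the formula against g row by row:
  a=0, b=0, c=0: formula gives 1, g = 1 ✓
  a=0, b=0, c=1: formula gives 0, g = 0 ✓
  a=0, b=1, c=0: formula gives 1, g = 1 ✓
  a=0, b=1, c=1: formula gives 0, g = 0 ✓
  a=1, b=0, c=0: formula gives 1, g = 1 ✓
  a=1, b=0, c=1: formula gives 0, but g = 1 ✗
Since they disagree at (1,0,1), the expression is not a correct formula for g.

No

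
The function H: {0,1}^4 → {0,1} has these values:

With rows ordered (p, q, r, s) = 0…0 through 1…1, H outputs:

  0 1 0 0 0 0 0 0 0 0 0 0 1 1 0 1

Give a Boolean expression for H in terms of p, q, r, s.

H(p, q, r, s) = (((((~p & ~q) & ~r) & s) | (((p & q) & ~r) & ~s)) | (((p & q) & ~r) & s)) | (((p & q) & r) & s)

Collect the rows where H=1 — (0,0,0,1), (1,1,0,0), (1,1,0,1), (1,1,1,1) — and write one minterm per row: ¬p·¬q·¬r·s, p·q·¬r·¬s, p·q·¬r·s, p·q·r·s. Their union (logical OR) reproduces the table exactly.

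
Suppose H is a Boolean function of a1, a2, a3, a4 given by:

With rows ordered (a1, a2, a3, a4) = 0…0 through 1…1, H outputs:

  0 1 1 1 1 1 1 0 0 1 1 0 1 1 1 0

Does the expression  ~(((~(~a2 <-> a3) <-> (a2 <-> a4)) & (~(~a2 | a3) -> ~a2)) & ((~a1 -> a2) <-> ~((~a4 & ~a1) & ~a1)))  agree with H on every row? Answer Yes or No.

Yes

Test each input against both H and the formula:
  a1=0, a2=0, a3=0, a4=0: formula gives 0, H = 0 ✓
  a1=0, a2=0, a3=0, a4=1: formula gives 1, H = 1 ✓
  a1=0, a2=0, a3=1, a4=0: formula gives 1, H = 1 ✓
  a1=0, a2=0, a3=1, a4=1: formula gives 1, H = 1 ✓
  … (the remaining 12 rows also agree.)
Every row agrees, so the formula is equivalent.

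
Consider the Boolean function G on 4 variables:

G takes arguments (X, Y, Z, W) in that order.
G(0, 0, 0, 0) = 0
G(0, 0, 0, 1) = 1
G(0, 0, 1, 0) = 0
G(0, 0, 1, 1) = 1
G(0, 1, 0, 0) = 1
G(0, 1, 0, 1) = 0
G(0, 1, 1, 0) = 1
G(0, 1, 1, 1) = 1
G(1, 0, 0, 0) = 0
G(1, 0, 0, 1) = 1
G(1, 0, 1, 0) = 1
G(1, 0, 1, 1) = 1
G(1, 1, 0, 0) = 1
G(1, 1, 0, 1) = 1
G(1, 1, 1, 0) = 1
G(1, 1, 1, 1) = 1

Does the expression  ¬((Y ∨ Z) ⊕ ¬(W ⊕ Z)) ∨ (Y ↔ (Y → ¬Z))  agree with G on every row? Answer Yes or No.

Test each input against both G and the formula:
  X=0, Y=0, Z=0, W=0: formula gives 0, G = 0 ✓
  X=0, Y=0, Z=0, W=1: formula gives 1, G = 1 ✓
  X=0, Y=0, Z=1, W=0: formula gives 0, G = 0 ✓
  X=0, Y=0, Z=1, W=1: formula gives 1, G = 1 ✓
  …
  X=0, Y=1, Z=0, W=1: formula gives 1, but G = 0 ✗
A single disagreement suffices: at (0,1,0,1) they differ, so the formula does not compute G.

No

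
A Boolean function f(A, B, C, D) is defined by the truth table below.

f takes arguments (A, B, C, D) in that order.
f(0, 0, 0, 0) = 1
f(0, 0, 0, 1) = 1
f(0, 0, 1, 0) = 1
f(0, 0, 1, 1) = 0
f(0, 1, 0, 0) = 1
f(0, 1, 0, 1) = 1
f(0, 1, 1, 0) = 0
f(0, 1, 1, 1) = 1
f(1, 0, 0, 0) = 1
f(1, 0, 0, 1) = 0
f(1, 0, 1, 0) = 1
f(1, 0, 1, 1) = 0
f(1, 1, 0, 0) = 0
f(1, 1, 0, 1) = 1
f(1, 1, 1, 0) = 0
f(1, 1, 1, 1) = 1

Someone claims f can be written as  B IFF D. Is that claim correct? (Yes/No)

Test each input against both f and the formula:
  A=0, B=0, C=0, D=0: formula gives 1, f = 1 ✓
  A=0, B=0, C=0, D=1: formula gives 0, but f = 1 ✗
A single disagreement suffices: at (0,0,0,1) they differ, so the formula does not compute f.

No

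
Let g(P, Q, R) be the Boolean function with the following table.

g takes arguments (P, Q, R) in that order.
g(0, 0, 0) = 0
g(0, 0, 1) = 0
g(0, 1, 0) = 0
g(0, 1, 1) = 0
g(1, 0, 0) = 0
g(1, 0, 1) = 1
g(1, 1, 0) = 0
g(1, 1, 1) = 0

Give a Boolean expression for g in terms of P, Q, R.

g(P, Q, R) = (P and not Q) and R

Only row (1,0,1) gives 1. That row's minterm P·¬Q·R is g directly.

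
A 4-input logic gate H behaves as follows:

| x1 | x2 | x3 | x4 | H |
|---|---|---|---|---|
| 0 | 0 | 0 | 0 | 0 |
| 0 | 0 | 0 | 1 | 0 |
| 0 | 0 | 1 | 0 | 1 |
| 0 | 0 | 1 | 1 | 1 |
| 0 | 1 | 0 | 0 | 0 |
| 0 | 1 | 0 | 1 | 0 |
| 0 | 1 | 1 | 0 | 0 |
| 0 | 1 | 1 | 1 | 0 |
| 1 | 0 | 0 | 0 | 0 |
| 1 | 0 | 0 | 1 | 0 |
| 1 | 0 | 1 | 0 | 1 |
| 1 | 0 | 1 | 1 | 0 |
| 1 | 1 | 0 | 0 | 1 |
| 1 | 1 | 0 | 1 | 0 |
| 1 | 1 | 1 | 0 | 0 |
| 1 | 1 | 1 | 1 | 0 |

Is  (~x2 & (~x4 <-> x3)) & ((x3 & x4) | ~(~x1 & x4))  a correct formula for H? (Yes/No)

Evaluate (~x2 & (~x4 <-> x3)) & ((x3 & x4) | ~(~x1 & x4)) on each row and compare to H:
  x1=0, x2=0, x3=0, x4=0: formula gives 0, H = 0 ✓
  x1=0, x2=0, x3=0, x4=1: formula gives 0, H = 0 ✓
  x1=0, x2=0, x3=1, x4=0: formula gives 1, H = 1 ✓
  x1=0, x2=0, x3=1, x4=1: formula gives 0, but H = 1 ✗
Row (0,0,1,1) is a counterexample, so the formula is not equivalent to H.

No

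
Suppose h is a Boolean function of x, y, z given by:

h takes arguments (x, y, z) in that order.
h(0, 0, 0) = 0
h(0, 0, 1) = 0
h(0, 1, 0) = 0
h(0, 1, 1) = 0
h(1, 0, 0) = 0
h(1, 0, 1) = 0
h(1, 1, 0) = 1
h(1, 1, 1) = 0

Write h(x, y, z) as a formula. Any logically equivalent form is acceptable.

h is 1 on exactly one input, (1,1,0), whose minterm is x·y·¬z. So h is just that conjunction.

h(x, y, z) = (x and y) and not z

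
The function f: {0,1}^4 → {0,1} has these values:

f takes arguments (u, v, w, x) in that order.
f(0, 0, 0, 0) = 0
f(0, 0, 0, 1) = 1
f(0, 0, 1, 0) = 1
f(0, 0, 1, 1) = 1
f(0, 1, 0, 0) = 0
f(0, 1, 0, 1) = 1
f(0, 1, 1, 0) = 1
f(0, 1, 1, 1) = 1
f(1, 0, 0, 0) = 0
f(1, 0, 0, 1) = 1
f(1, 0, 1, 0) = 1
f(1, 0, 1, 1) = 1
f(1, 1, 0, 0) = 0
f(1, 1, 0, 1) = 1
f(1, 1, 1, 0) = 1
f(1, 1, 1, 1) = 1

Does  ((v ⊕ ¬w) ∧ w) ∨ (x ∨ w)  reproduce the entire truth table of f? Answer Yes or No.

Yes

Evaluate ((v ⊕ ¬w) ∧ w) ∨ (x ∨ w) on each row and compare to f:
  u=0, v=0, w=0, x=0: formula gives 0, f = 0 ✓
  u=0, v=0, w=0, x=1: formula gives 1, f = 1 ✓
  u=0, v=0, w=1, x=0: formula gives 1, f = 1 ✓
  u=0, v=0, w=1, x=1: formula gives 1, f = 1 ✓
  …and likewise for the remaining 12 rows.
All 16 rows match — the expression computes f exactly.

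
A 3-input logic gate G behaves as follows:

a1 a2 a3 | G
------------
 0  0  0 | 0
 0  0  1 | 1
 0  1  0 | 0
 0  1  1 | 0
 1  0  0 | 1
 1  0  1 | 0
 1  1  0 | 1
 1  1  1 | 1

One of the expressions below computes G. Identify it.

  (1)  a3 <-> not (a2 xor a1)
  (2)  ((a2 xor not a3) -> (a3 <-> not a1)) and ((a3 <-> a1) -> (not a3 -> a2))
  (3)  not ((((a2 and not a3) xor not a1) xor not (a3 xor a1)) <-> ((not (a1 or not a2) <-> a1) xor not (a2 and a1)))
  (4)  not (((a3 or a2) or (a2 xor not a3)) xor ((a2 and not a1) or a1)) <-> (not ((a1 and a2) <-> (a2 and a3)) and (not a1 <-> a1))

3

(1) disagrees with G on (0,1,0) (formula → 1, table → 0); rule it out.
(2) disagrees with G on (0,1,0) (formula → 1, table → 0); rule it out.
(4) disagrees with G on (0,0,0) (formula → 1, table → 0); rule it out.
(3) is the remaining candidate, and it agrees with G on all 8 inputs.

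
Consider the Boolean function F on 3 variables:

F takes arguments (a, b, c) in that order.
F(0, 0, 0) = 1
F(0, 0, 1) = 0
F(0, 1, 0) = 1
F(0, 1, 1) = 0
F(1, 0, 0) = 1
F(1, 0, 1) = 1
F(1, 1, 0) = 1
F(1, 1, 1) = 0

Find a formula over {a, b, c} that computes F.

F(a, b, c) = ~((((~a & ~b) & c) | ((~a & b) & c)) | ((a & b) & c))

The 0-rows are (0,0,1), (0,1,1), (1,1,1). Take each as a conjunction (¬a·¬b·c, ¬a·b·c, a·b·c), form their disjunction, and complement — that gives a formula that is 1 everywhere F is.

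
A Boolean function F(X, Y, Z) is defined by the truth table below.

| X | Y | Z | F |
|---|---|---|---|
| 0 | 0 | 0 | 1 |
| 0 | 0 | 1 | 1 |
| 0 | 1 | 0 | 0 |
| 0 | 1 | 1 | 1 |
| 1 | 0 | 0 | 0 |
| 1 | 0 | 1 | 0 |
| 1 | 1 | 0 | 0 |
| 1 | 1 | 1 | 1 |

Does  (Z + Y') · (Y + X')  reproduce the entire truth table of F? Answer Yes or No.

Yes

Check the formula against F row by row:
  X=0, Y=0, Z=0: formula gives 1, F = 1 ✓
  X=0, Y=0, Z=1: formula gives 1, F = 1 ✓
  X=0, Y=1, Z=0: formula gives 0, F = 0 ✓
  X=0, Y=1, Z=1: formula gives 1, F = 1 ✓
  X=1, Y=0, Z=0: formula gives 0, F = 0 ✓
  … (the remaining 3 rows also agree.)
Every row agrees, so the formula is equivalent.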